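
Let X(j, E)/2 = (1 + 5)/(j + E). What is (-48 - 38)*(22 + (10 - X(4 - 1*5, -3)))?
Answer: -3010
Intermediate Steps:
X(j, E) = 12/(E + j) (X(j, E) = 2*((1 + 5)/(j + E)) = 2*(6/(E + j)) = 12/(E + j))
(-48 - 38)*(22 + (10 - X(4 - 1*5, -3))) = (-48 - 38)*(22 + (10 - 12/(-3 + (4 - 1*5)))) = -86*(22 + (10 - 12/(-3 + (4 - 5)))) = -86*(22 + (10 - 12/(-3 - 1))) = -86*(22 + (10 - 12/(-4))) = -86*(22 + (10 - 12*(-1)/4)) = -86*(22 + (10 - 1*(-3))) = -86*(22 + (10 + 3)) = -86*(22 + 13) = -86*35 = -3010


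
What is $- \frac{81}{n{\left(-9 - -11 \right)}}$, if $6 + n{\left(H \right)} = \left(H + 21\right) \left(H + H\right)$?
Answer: $- \frac{81}{86} \approx -0.94186$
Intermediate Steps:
$n{\left(H \right)} = -6 + 2 H \left(21 + H\right)$ ($n{\left(H \right)} = -6 + \left(H + 21\right) \left(H + H\right) = -6 + \left(21 + H\right) 2 H = -6 + 2 H \left(21 + H\right)$)
$- \frac{81}{n{\left(-9 - -11 \right)}} = - \frac{81}{-6 + 2 \left(-9 - -11\right)^{2} + 42 \left(-9 - -11\right)} = - \frac{81}{-6 + 2 \left(-9 + 11\right)^{2} + 42 \left(-9 + 11\right)} = - \frac{81}{-6 + 2 \cdot 2^{2} + 42 \cdot 2} = - \frac{81}{-6 + 2 \cdot 4 + 84} = - \frac{81}{-6 + 8 + 84} = - \frac{81}{86}$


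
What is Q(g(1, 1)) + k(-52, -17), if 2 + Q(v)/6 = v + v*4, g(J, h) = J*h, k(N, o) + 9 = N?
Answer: -43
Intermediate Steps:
k(N, o) = -9 + N
Q(v) = -12 + 30*v (Q(v) = -12 + 6*(v + v*4) = -12 + 6*(v + 4*v) = -12 + 6*(5*v) = -12 + 30*v)
Q(g(1, 1)) + k(-52, -17) = (-12 + 30*(1*1)) + (-9 - 52) = (-12 + 30*1) - 61 = (-12 + 30) - 61 = 18 - 61 = -43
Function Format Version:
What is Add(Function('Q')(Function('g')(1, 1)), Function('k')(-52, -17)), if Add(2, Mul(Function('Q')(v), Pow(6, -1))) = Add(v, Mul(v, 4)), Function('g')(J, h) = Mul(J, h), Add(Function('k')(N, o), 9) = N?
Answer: -43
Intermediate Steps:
Function('k')(N, o) = Add(-9, N)
Function('Q')(v) = Add(-12, Mul(30, v)) (Function('Q')(v) = Add(-12, Mul(6, Add(v, Mul(v, 4)))) = Add(-12, Mul(6, Add(v, Mul(4, v)))) = Add(-12, Mul(6, Mul(5, v))) = Add(-12, Mul(30, v)))
Add(Function('Q')(Function('g')(1, 1)), Function('k')(-52, -17)) = Add(Add(-12, Mul(30, Mul(1, 1))), Add(-9, -52)) = Add(Add(-12, Mul(30, 1)), -61) = Add(Add(-12, 30), -61) = Add(18, -61) = -43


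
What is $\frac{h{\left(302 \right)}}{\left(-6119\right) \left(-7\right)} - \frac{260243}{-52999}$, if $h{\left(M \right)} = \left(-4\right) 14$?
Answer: $\frac{1592002925}{324300881} \approx 4.909$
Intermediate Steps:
$h{\left(M \right)} = -56$
$\frac{h{\left(302 \right)}}{\left(-6119\right) \left(-7\right)} - \frac{260243}{-52999} = - \frac{56}{\left(-6119\right) \left(-7\right)} - \frac{260243}{-52999} = - \frac{56}{42833} - - \frac{260243}{52999} = \left(-56\right) \frac{1}{42833} + \frac{260243}{52999} = - \frac{8}{6119} + \frac{260243}{52999} = \frac{1592002925}{324300881}$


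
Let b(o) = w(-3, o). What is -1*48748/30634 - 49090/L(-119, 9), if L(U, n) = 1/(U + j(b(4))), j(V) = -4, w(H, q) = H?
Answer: 92485093816/15317 ≈ 6.0381e+6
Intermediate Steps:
b(o) = -3
L(U, n) = 1/(-4 + U) (L(U, n) = 1/(U - 4) = 1/(-4 + U))
-1*48748/30634 - 49090/L(-119, 9) = -1*48748/30634 - 49090/(1/(-4 - 119)) = -48748*1/30634 - 49090/(1/(-123)) = -24374/15317 - 49090/(-1/123) = -24374/15317 - 49090*(-123) = -24374/15317 + 6038070 = 92485093816/15317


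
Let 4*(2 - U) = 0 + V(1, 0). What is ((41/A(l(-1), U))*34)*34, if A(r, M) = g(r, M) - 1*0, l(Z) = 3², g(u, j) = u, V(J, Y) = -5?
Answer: 47396/9 ≈ 5266.2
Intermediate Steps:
l(Z) = 9
U = 13/4 (U = 2 - (0 - 5)/4 = 2 - ¼*(-5) = 2 + 5/4 = 13/4 ≈ 3.2500)
A(r, M) = r (A(r, M) = r - 1*0 = r + 0 = r)
((41/A(l(-1), U))*34)*34 = ((41/9)*34)*34 = (1394/9)*34 = 47396/9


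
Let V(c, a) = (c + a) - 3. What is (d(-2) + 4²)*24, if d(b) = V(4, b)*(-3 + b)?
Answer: 504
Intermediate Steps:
V(c, a) = -3 + a + c (V(c, a) = (a + c) - 3 = -3 + a + c)
d(b) = (1 + b)*(-3 + b) (d(b) = (-3 + b + 4)*(-3 + b) = (1 + b)*(-3 + b))
(d(-2) + 4²)*24 = ((1 - 2)*(-3 - 2) + 4²)*24 = (-1*(-5) + 16)*24 = (5 + 16)*24 = 21*24 = 504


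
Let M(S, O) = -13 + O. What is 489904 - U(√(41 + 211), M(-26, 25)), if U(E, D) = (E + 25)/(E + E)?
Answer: 979807/2 - 25*√7/84 ≈ 4.8990e+5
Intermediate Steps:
U(E, D) = (25 + E)/(2*E) (U(E, D) = (25 + E)/((2*E)) = (25 + E)*(1/(2*E)) = (25 + E)/(2*E))
489904 - U(√(41 + 211), M(-26, 25)) = 489904 - (25 + √(41 + 211))/(2*(√(41 + 211))) = 489904 - (25 + √252)/(2*(√252)) = 489904 - (25 + 6*√7)/(2*(6*√7)) = 489904 - √7/42*(25 + 6*√7)/2 = 489904 - √7*(25 + 6*√7)/84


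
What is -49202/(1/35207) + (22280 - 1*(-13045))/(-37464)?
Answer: -21632398129007/12488 ≈ -1.7323e+9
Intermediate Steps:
-49202/(1/35207) + (22280 - 1*(-13045))/(-37464) = -49202/1/35207 + (22280 + 13045)*(-1/37464) = -49202*35207 + 35325*(-1/37464) = -1732254814 - 11775/12488 = -21632398129007/12488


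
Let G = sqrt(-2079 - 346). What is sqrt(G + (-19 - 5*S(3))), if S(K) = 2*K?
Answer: sqrt(-49 + 5*I*sqrt(97)) ≈ 3.1992 + 7.6964*I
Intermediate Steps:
G = 5*I*sqrt(97) (G = sqrt(-2425) = 5*I*sqrt(97) ≈ 49.244*I)
sqrt(G + (-19 - 5*S(3))) = sqrt(5*I*sqrt(97) + (-19 - 10*3)) = sqrt(5*I*sqrt(97) + (-19 - 5*6)) = sqrt(5*I*sqrt(97) + (-19 - 30)) = sqrt(5*I*sqrt(97) - 49) = sqrt(-49 + 5*I*sqrt(97))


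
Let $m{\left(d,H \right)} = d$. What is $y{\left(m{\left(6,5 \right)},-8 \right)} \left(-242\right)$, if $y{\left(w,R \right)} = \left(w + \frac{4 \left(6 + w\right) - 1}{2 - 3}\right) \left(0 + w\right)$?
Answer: $59532$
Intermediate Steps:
$y{\left(w,R \right)} = w \left(-23 - 3 w\right)$ ($y{\left(w,R \right)} = \left(w + \frac{\left(24 + 4 w\right) - 1}{-1}\right) w = \left(w + \left(23 + 4 w\right) \left(-1\right)\right) w = \left(w - \left(23 + 4 w\right)\right) w = \left(-23 - 3 w\right) w = w \left(-23 - 3 w\right)$)
$y{\left(m{\left(6,5 \right)},-8 \right)} \left(-242\right) = \left(-1\right) 6 \left(23 + 3 \cdot 6\right) \left(-242\right) = \left(-1\right) 6 \left(23 + 18\right) \left(-242\right) = \left(-1\right) 6 \cdot 41 \left(-242\right) = \left(-246\right) \left(-242\right) = 59532$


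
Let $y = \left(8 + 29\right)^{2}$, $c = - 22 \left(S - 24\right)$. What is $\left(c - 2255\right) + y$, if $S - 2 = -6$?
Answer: $-270$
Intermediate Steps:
$S = -4$ ($S = 2 - 6 = -4$)
$c = 616$ ($c = - 22 \left(-4 - 24\right) = \left(-22\right) \left(-28\right) = 616$)
$y = 1369$ ($y = 37^{2} = 1369$)
$\left(c - 2255\right) + y = \left(616 - 2255\right) + 1369 = -1639 + 1369 = -270$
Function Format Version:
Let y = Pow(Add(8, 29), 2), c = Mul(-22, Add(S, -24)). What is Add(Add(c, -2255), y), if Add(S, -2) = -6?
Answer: -270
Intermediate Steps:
S = -4 (S = Add(2, -6) = -4)
c = 616 (c = Mul(-22, Add(-4, -24)) = Mul(-22, -28) = 616)
y = 1369 (y = Pow(37, 2) = 1369)
Add(Add(c, -2255), y) = Add(Add(616, -2255), 1369) = Add(-1639, 1369) = -270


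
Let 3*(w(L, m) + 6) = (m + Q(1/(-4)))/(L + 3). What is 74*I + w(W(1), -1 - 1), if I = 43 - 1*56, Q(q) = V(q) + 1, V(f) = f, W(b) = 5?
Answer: -92933/96 ≈ -968.05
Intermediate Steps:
Q(q) = 1 + q (Q(q) = q + 1 = 1 + q)
I = -13 (I = 43 - 56 = -13)
w(L, m) = -6 + (3/4 + m)/(3*(3 + L)) (w(L, m) = -6 + ((m + (1 + 1/(-4)))/(L + 3))/3 = -6 + ((m + (1 - 1/4))/(3 + L))/3 = -6 + ((m + 3/4)/(3 + L))/3 = -6 + ((3/4 + m)/(3 + L))/3 = -6 + (3/4 + m)/(3*(3 + L)))
74*I + w(W(1), -1 - 1) = 74*(-13) + (-213 - 72*5 + 4*(-1 - 1))/(12*(3 + 5)) = -962 + (1/12)*(-213 - 360 + 4*(-2))/8 = -962 + (1/12)*(1/8)*(-213 - 360 - 8) = -962 + (1/12)*(1/8)*(-581) = -962 - 581/96 = -92933/96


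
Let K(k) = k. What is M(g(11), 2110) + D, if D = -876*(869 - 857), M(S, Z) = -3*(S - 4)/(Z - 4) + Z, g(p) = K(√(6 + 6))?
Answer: -2949100/351 - √3/351 ≈ -8402.0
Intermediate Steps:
g(p) = 2*√3 (g(p) = √(6 + 6) = √12 = 2*√3)
M(S, Z) = Z - 3*(-4 + S)/(-4 + Z) (M(S, Z) = -3*(-4 + S)/(-4 + Z) + Z = Z - 3*(-4 + S)/(-4 + Z))
D = -10512 (D = -876*12 = -10512)
M(g(11), 2110) + D = (12 + 2110² - 4*2110 - 6*√3)/(-4 + 2110) - 10512 = (12 + 4452100 - 8440 - 6*√3)/2106 - 10512 = (4443672 - 6*√3)/2106 - 10512 = (740612/351 - √3/351) - 10512 = -2949100/351 - √3/351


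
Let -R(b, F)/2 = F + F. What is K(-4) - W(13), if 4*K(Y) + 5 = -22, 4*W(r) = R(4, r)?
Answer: 25/4 ≈ 6.2500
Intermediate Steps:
R(b, F) = -4*F (R(b, F) = -2*(F + F) = -4*F)
W(r) = -r (W(r) = (-4*r)/4 = -r)
K(Y) = -27/4 (K(Y) = -5/4 + (¼)*(-22) = -5/4 - 11/2 = -27/4)
K(-4) - W(13) = -27/4 - (-1)*13 = -27/4 - 1*(-13) = -27/4 + 13 = 25/4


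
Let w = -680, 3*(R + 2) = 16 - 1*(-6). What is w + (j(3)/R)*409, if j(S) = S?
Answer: -7199/16 ≈ -449.94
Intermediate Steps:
R = 16/3 (R = -2 + (16 - 1*(-6))/3 = -2 + (16 + 6)/3 = -2 + (⅓)*22 = -2 + 22/3 = 16/3 ≈ 5.3333)
w + (j(3)/R)*409 = -680 + (3/(16/3))*409 = -680 + ((3/16)*3)*409 = -680 + (9/16)*409 = -680 + 3681/16 = -7199/16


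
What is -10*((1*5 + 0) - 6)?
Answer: 10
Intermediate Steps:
-10*((1*5 + 0) - 6) = -10*((5 + 0) - 6) = -10*(5 - 6) = -10*(-1) = 10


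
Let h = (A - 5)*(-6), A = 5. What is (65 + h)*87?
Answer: 5655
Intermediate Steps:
h = 0 (h = (5 - 5)*(-6) = 0*(-6) = 0)
(65 + h)*87 = (65 + 0)*87 = 65*87 = 5655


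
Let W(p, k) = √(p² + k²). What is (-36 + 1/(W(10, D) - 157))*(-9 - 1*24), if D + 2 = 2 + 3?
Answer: 9719567/8180 + 11*√109/8180 ≈ 1188.2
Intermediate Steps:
D = 3 (D = -2 + (2 + 3) = -2 + 5 = 3)
W(p, k) = √(k² + p²)
(-36 + 1/(W(10, D) - 157))*(-9 - 1*24) = (-36 + 1/(√(3² + 10²) - 157))*(-9 - 1*24) = (-36 + 1/(√(9 + 100) - 157))*(-9 - 24) = (-36 + 1/(√109 - 157))*(-33) = (-36 + 1/(-157 + √109))*(-33) = 1188 - 33/(-157 + √109)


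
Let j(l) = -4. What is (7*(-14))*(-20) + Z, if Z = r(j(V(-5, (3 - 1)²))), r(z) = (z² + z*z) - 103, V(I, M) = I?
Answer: 1889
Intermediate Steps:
r(z) = -103 + 2*z² (r(z) = (z² + z²) - 103 = 2*z² - 103 = -103 + 2*z²)
Z = -71 (Z = -103 + 2*(-4)² = -103 + 2*16 = -103 + 32 = -71)
(7*(-14))*(-20) + Z = (7*(-14))*(-20) - 71 = -98*(-20) - 71 = 1960 - 71 = 1889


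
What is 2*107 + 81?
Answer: 295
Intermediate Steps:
2*107 + 81 = 214 + 81 = 295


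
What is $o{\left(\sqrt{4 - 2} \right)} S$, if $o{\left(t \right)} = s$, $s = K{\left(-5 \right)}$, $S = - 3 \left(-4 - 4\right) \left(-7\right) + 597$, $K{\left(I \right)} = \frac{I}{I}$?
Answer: $429$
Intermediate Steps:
$K{\left(I \right)} = 1$
$S = 429$ ($S = - 3 \left(-4 - 4\right) \left(-7\right) + 597 = \left(-3\right) \left(-8\right) \left(-7\right) + 597 = 24 \left(-7\right) + 597 = -168 + 597 = 429$)
$s = 1$
$o{\left(t \right)} = 1$
$o{\left(\sqrt{4 - 2} \right)} S = 1 \cdot 429 = 429$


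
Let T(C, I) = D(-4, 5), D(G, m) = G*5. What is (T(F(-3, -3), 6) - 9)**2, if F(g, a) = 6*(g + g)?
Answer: 841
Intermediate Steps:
F(g, a) = 12*g (F(g, a) = 6*(2*g) = 12*g)
D(G, m) = 5*G
T(C, I) = -20 (T(C, I) = 5*(-4) = -20)
(T(F(-3, -3), 6) - 9)**2 = (-20 - 9)**2 = (-29)**2 = 841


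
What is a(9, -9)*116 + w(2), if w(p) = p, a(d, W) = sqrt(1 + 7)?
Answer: 2 + 232*sqrt(2) ≈ 330.10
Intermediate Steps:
a(d, W) = 2*sqrt(2) (a(d, W) = sqrt(8) = 2*sqrt(2))
a(9, -9)*116 + w(2) = (2*sqrt(2))*116 + 2 = 232*sqrt(2) + 2 = 2 + 232*sqrt(2)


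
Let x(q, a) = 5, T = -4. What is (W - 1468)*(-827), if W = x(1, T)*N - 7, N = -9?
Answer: 1257040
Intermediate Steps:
W = -52 (W = 5*(-9) - 7 = -45 - 7 = -52)
(W - 1468)*(-827) = (-52 - 1468)*(-827) = -1520*(-827) = 1257040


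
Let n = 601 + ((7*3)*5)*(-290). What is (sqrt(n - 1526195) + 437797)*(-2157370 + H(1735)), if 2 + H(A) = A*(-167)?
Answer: -1071340481249 - 34259638*I*sqrt(7939) ≈ -1.0713e+12 - 3.0526e+9*I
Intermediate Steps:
H(A) = -2 - 167*A (H(A) = -2 + A*(-167) = -2 - 167*A)
n = -29849 (n = 601 + (21*5)*(-290) = 601 + 105*(-290) = 601 - 30450 = -29849)
(sqrt(n - 1526195) + 437797)*(-2157370 + H(1735)) = (sqrt(-29849 - 1526195) + 437797)*(-2157370 + (-2 - 167*1735)) = (sqrt(-1556044) + 437797)*(-2157370 + (-2 - 289745)) = (14*I*sqrt(7939) + 437797)*(-2157370 - 289747) = (437797 + 14*I*sqrt(7939))*(-2447117) = -1071340481249 - 34259638*I*sqrt(7939)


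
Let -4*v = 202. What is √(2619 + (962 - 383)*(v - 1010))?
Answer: 3*I*√271738/2 ≈ 781.93*I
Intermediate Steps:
v = -101/2 (v = -¼*202 = -101/2 ≈ -50.500)
√(2619 + (962 - 383)*(v - 1010)) = √(2619 + (962 - 383)*(-101/2 - 1010)) = √(2619 + 579*(-2121/2)) = √(2619 - 1228059/2) = √(-1222821/2) = 3*I*√271738/2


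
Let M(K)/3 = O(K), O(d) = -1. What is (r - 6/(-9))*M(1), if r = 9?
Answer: -29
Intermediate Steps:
M(K) = -3 (M(K) = 3*(-1) = -3)
(r - 6/(-9))*M(1) = (9 - 6/(-9))*(-3) = (9 - 6*(-1/9))*(-3) = (9 + 2/3)*(-3) = (29/3)*(-3) = -29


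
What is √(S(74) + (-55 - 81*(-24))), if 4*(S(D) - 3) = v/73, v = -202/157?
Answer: √994088699806/22922 ≈ 43.497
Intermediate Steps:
v = -202/157 (v = -202*1/157 = -202/157 ≈ -1.2866)
S(D) = 68665/22922 (S(D) = 3 + (-202/157/73)/4 = 3 + (-202/157*1/73)/4 = 3 + (¼)*(-202/11461) = 3 - 101/22922 = 68665/22922)
√(S(74) + (-55 - 81*(-24))) = √(68665/22922 + (-55 - 81*(-24))) = √(68665/22922 + (-55 + 1944)) = √(68665/22922 + 1889) = √(43368323/22922) = √994088699806/22922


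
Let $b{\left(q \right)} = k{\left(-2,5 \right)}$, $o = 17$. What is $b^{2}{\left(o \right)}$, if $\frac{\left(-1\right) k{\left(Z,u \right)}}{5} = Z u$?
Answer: $2500$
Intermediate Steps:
$k{\left(Z,u \right)} = - 5 Z u$
$b{\left(q \right)} = 50$ ($b{\left(q \right)} = \left(-5\right) \left(-2\right) 5 = 50$)
$b^{2}{\left(o \right)} = 50^{2} = 2500$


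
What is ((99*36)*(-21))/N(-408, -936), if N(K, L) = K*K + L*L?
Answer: -2079/28960 ≈ -0.071789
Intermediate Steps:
N(K, L) = K**2 + L**2
((99*36)*(-21))/N(-408, -936) = ((99*36)*(-21))/((-408)**2 + (-936)**2) = (3564*(-21))/(166464 + 876096) = -74844/1042560 = -74844*1/1042560 = -2079/28960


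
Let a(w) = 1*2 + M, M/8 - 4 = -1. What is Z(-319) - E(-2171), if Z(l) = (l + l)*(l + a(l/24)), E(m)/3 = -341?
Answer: 187957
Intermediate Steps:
M = 24 (M = 32 + 8*(-1) = 32 - 8 = 24)
a(w) = 26 (a(w) = 1*2 + 24 = 2 + 24 = 26)
E(m) = -1023 (E(m) = 3*(-341) = -1023)
Z(l) = 2*l*(26 + l) (Z(l) = (l + l)*(l + 26) = (2*l)*(26 + l) = 2*l*(26 + l))
Z(-319) - E(-2171) = 2*(-319)*(26 - 319) - 1*(-1023) = 2*(-319)*(-293) + 1023 = 186934 + 1023 = 187957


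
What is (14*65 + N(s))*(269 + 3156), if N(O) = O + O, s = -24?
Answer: 2952350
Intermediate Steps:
N(O) = 2*O
(14*65 + N(s))*(269 + 3156) = (14*65 + 2*(-24))*(269 + 3156) = (910 - 48)*3425 = 862*3425 = 2952350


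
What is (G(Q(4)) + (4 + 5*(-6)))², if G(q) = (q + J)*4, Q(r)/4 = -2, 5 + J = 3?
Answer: 4356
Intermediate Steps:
J = -2 (J = -5 + 3 = -2)
Q(r) = -8 (Q(r) = 4*(-2) = -8)
G(q) = -8 + 4*q (G(q) = (q - 2)*4 = (-2 + q)*4 = -8 + 4*q)
(G(Q(4)) + (4 + 5*(-6)))² = ((-8 + 4*(-8)) + (4 + 5*(-6)))² = ((-8 - 32) + (4 - 30))² = (-40 - 26)² = (-66)² = 4356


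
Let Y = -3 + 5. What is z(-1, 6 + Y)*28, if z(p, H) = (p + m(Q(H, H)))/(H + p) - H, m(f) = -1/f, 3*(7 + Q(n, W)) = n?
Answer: -2952/13 ≈ -227.08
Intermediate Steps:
Y = 2
Q(n, W) = -7 + n/3
z(p, H) = -H + (p - 1/(-7 + H/3))/(H + p) (z(p, H) = (p - 1/(-7 + H/3))/(H + p) - H = -H + (p - 1/(-7 + H/3))/(H + p))
z(-1, 6 + Y)*28 = ((-3 - (-21 + (6 + 2))*((6 + 2)² - 1*(-1) + (6 + 2)*(-1)))/((-21 + (6 + 2))*((6 + 2) - 1)))*28 = ((-3 - (-21 + 8)*(8² + 1 + 8*(-1)))/((-21 + 8)*(8 - 1)))*28 = ((-3 - 1*(-13)*(64 + 1 - 8))/(-13*7))*28 = -1/13*⅐*(-3 - 1*(-13)*57)*28 = -1/13*⅐*(-3 + 741)*28 = -1/13*⅐*738*28 = -738/91*28 = -2952/13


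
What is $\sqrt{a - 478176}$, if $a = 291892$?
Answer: $2 i \sqrt{46571} \approx 431.61 i$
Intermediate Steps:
$\sqrt{a - 478176} = \sqrt{291892 - 478176} = \sqrt{-186284} = 2 i \sqrt{46571}$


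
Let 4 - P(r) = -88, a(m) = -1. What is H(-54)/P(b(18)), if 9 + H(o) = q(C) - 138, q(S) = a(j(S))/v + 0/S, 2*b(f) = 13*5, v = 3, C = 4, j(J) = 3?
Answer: -221/138 ≈ -1.6014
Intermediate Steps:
b(f) = 65/2 (b(f) = (13*5)/2 = (1/2)*65 = 65/2)
q(S) = -1/3 (q(S) = -1/3 + 0/S = -1*1/3 + 0 = -1/3 + 0 = -1/3)
P(r) = 92 (P(r) = 4 - 1*(-88) = 4 + 88 = 92)
H(o) = -442/3 (H(o) = -9 + (-1/3 - 138) = -9 - 415/3 = -442/3)
H(-54)/P(b(18)) = -442/3/92 = -442/3*1/92 = -221/138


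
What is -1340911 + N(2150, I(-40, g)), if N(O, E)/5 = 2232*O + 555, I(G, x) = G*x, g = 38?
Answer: 22655864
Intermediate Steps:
N(O, E) = 2775 + 11160*O (N(O, E) = 5*(2232*O + 555) = 5*(555 + 2232*O) = 2775 + 11160*O)
-1340911 + N(2150, I(-40, g)) = -1340911 + (2775 + 11160*2150) = -1340911 + (2775 + 23994000) = -1340911 + 23996775 = 22655864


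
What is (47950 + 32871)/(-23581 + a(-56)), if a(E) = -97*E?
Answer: -80821/18149 ≈ -4.4532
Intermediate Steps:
(47950 + 32871)/(-23581 + a(-56)) = (47950 + 32871)/(-23581 - 97*(-56)) = 80821/(-23581 + 5432) = 80821/(-18149) = 80821*(-1/18149) = -80821/18149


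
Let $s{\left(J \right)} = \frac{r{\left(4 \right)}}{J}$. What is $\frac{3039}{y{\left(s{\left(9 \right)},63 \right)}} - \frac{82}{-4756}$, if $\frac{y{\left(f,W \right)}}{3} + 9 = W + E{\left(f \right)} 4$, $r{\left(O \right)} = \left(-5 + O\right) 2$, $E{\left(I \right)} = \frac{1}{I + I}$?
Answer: $\frac{58799}{2610} \approx 22.528$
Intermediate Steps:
$E{\left(I \right)} = \frac{1}{2 I}$
$r{\left(O \right)} = -10 + 2 O$
$s{\left(J \right)} = - \frac{2}{J}$ ($s{\left(J \right)} = \frac{-10 + 2 \cdot 4}{J} = \frac{-10 + 8}{J} = - \frac{2}{J}$)
$y{\left(f,W \right)} = -27 + 3 W + \frac{6}{f}$ ($y{\left(f,W \right)} = -27 + 3 \left(W + \frac{1}{2 f} 4\right) = -27 + 3 \left(W + \frac{2}{f}\right) = -27 + \left(3 W + \frac{6}{f}\right) = -27 + 3 W + \frac{6}{f}$)
$\frac{3039}{y{\left(s{\left(9 \right)},63 \right)}} - \frac{82}{-4756} = \frac{3039}{-27 + 3 \cdot 63 + \frac{6}{\left(-2\right) \frac{1}{9}}} - \frac{82}{-4756} = \frac{3039}{-27 + 189 + \frac{6}{\left(-2\right) \frac{1}{9}}} - - \frac{1}{58} = \frac{3039}{-27 + 189 + \frac{6}{- \frac{2}{9}}} + \frac{1}{58} = \frac{3039}{-27 + 189 + 6 \left(- \frac{9}{2}\right)} + \frac{1}{58} = \frac{3039}{-27 + 189 - 27} + \frac{1}{58} = \frac{3039}{135} + \frac{1}{58} = 3039 \cdot \frac{1}{135} + \frac{1}{58} = \frac{1013}{45} + \frac{1}{58} = \frac{58799}{2610}$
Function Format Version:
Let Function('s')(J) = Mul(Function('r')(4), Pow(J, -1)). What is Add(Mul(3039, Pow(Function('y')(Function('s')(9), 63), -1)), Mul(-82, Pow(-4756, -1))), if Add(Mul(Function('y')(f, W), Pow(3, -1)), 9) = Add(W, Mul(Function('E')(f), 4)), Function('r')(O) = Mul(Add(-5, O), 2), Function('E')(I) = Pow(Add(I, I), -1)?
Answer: Rational(58799, 2610) ≈ 22.528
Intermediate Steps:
Function('E')(I) = Mul(Rational(1, 2), Pow(I, -1)) (Function('E')(I) = Pow(Mul(2, I), -1) = Mul(Rational(1, 2), Pow(I, -1)))
Function('r')(O) = Add(-10, Mul(2, O))
Function('s')(J) = Mul(-2, Pow(J, -1)) (Function('s')(J) = Mul(Add(-10, Mul(2, 4)), Pow(J, -1)) = Mul(Add(-10, 8), Pow(J, -1)) = Mul(-2, Pow(J, -1)))
Function('y')(f, W) = Add(-27, Mul(3, W), Mul(6, Pow(f, -1))) (Function('y')(f, W) = Add(-27, Mul(3, Add(W, Mul(Mul(Rational(1, 2), Pow(f, -1)), 4)))) = Add(-27, Mul(3, Add(W, Mul(2, Pow(f, -1))))) = Add(-27, Add(Mul(3, W), Mul(6, Pow(f, -1)))) = Add(-27, Mul(3, W), Mul(6, Pow(f, -1))))
Add(Mul(3039, Pow(Function('y')(Function('s')(9), 63), -1)), Mul(-82, Pow(-4756, -1))) = Add(Mul(3039, Pow(Add(-27, Mul(3, 63), Mul(6, Pow(Mul(-2, Pow(9, -1)), -1))), -1)), Mul(-82, Pow(-4756, -1))) = Add(Mul(3039, Pow(Add(-27, 189, Mul(6, Pow(Mul(-2, Rational(1, 9)), -1))), -1)), Mul(-82, Rational(-1, 4756))) = Add(Mul(3039, Pow(Add(-27, 189, Mul(6, Pow(Rational(-2, 9), -1))), -1)), Rational(1, 58)) = Add(Mul(3039, Pow(Add(-27, 189, Mul(6, Rational(-9, 2))), -1)), Rational(1, 58)) = Add(Mul(3039, Pow(Add(-27, 189, -27), -1)), Rational(1, 58)) = Add(Mul(3039, Pow(135, -1)), Rational(1, 58)) = Add(Mul(3039, Rational(1, 135)), Rational(1, 58)) = Add(Rational(1013, 45), Rational(1, 58)) = Rational(58799, 2610)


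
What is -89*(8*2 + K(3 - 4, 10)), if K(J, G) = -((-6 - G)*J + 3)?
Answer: 267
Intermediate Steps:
K(J, G) = -3 - J*(-6 - G) (K(J, G) = -(J*(-6 - G) + 3) = -(3 + J*(-6 - G)) = -3 - J*(-6 - G))
-89*(8*2 + K(3 - 4, 10)) = -89*(8*2 + (-3 + 6*(3 - 4) + 10*(3 - 4))) = -89*(16 + (-3 + 6*(-1) + 10*(-1))) = -89*(16 + (-3 - 6 - 10)) = -89*(16 - 19) = -89*(-3) = -1*(-267) = 267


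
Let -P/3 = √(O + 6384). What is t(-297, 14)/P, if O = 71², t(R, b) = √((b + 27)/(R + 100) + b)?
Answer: -√244608793/1350435 ≈ -0.011581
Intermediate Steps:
t(R, b) = √(b + (27 + b)/(100 + R)) (t(R, b) = √((27 + b)/(100 + R) + b) = √(b + (27 + b)/(100 + R)))
O = 5041
P = -15*√457 (P = -3*√(5041 + 6384) = -15*√457 ≈ -320.66)
t(-297, 14)/P = √((27 + 14 + 14*(100 - 297))/(100 - 297))/((-15*√457)) = √((27 + 14 + 14*(-197))/(-197))*(-√457/6855) = √(-(27 + 14 - 2758)/197)*(-√457/6855) = √(-1/197*(-2717))*(-√457/6855) = √(2717/197)*(-√457/6855) = (√535249/197)*(-√457/6855) = -√244608793/1350435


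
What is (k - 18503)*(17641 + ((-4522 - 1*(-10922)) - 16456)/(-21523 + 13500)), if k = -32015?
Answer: -7150509637882/8023 ≈ -8.9125e+8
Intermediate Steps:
(k - 18503)*(17641 + ((-4522 - 1*(-10922)) - 16456)/(-21523 + 13500)) = (-32015 - 18503)*(17641 + ((-4522 - 1*(-10922)) - 16456)/(-21523 + 13500)) = -50518*(17641 + ((-4522 + 10922) - 16456)/(-8023)) = -50518*(17641 + (6400 - 16456)*(-1/8023)) = -50518*(17641 - 10056*(-1/8023)) = -50518*(17641 + 10056/8023) = -50518*141543799/8023 = -7150509637882/8023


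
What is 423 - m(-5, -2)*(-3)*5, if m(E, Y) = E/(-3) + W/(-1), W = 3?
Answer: 403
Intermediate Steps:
m(E, Y) = -3 - E/3 (m(E, Y) = E/(-3) + 3/(-1) = E*(-1/3) + 3*(-1) = -E/3 - 3 = -3 - E/3)
423 - m(-5, -2)*(-3)*5 = 423 - (-3 - 1/3*(-5))*(-3)*5 = 423 - (-3 + 5/3)*(-3)*5 = 423 - (-4/3*(-3))*5 = 423 - 4*5 = 423 - 1*20 = 423 - 20 = 403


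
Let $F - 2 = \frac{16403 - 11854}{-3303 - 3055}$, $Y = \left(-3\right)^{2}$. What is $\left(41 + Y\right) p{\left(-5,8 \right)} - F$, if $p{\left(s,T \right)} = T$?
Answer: $\frac{2535033}{6358} \approx 398.72$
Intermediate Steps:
$Y = 9$
$F = \frac{8167}{6358}$ ($F = 2 + \frac{16403 - 11854}{-3303 - 3055} = 2 + \frac{4549}{-6358} = 2 + 4549 \left(- \frac{1}{6358}\right) = 2 - \frac{4549}{6358} = \frac{8167}{6358} \approx 1.2845$)
$\left(41 + Y\right) p{\left(-5,8 \right)} - F = \left(41 + 9\right) 8 - \frac{8167}{6358} = 50 \cdot 8 - \frac{8167}{6358} = 400 - \frac{8167}{6358} = \frac{2535033}{6358}$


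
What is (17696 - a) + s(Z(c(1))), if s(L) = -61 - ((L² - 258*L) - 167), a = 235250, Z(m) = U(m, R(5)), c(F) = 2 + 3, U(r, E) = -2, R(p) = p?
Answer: -217968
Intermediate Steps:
c(F) = 5
Z(m) = -2
s(L) = 106 - L² + 258*L (s(L) = -61 - (-167 + L² - 258*L) = -61 + (167 - L² + 258*L) = 106 - L² + 258*L)
(17696 - a) + s(Z(c(1))) = (17696 - 1*235250) + (106 - 1*(-2)² + 258*(-2)) = (17696 - 235250) + (106 - 1*4 - 516) = -217554 + (106 - 4 - 516) = -217554 - 414 = -217968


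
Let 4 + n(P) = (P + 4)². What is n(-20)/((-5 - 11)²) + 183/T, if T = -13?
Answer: -10893/832 ≈ -13.093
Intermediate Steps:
n(P) = -4 + (4 + P)² (n(P) = -4 + (P + 4)² = -4 + (4 + P)²)
n(-20)/((-5 - 11)²) + 183/T = (-4 + (4 - 20)²)/((-5 - 11)²) + 183/(-13) = (-4 + (-16)²)/((-16)²) + 183*(-1/13) = (-4 + 256)/256 - 183/13 = 252*(1/256) - 183/13 = 63/64 - 183/13 = -10893/832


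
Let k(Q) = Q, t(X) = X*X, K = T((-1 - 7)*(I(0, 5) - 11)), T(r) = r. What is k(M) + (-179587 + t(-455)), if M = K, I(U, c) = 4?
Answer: 27494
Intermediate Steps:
K = 56 (K = (-1 - 7)*(4 - 11) = -8*(-7) = 56)
t(X) = X²
M = 56
k(M) + (-179587 + t(-455)) = 56 + (-179587 + (-455)²) = 56 + (-179587 + 207025) = 56 + 27438 = 27494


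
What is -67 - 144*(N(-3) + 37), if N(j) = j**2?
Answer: -6691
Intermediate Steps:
-67 - 144*(N(-3) + 37) = -67 - 144*((-3)**2 + 37) = -67 - 144*(9 + 37) = -67 - 144*46 = -67 - 6624 = -6691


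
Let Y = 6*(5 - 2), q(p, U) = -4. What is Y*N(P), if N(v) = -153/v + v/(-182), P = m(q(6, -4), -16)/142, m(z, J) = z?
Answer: 631672605/6461 ≈ 97767.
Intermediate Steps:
Y = 18 (Y = 6*3 = 18)
P = -2/71 (P = -4/142 = -4*1/142 = -2/71 ≈ -0.028169)
N(v) = -153/v - v/182 (N(v) = -153/v + v*(-1/182) = -153/v - v/182)
Y*N(P) = 18*(-153/(-2/71) - 1/182*(-2/71)) = 18*(-153*(-71/2) + 1/6461) = 18*(10863/2 + 1/6461) = 18*(70185845/12922) = 631672605/6461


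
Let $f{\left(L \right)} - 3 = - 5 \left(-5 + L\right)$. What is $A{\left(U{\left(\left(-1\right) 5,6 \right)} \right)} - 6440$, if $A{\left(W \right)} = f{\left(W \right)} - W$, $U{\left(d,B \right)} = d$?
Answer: $-6382$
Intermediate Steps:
$f{\left(L \right)} = 28 - 5 L$ ($f{\left(L \right)} = 3 - 5 \left(-5 + L\right) = 3 - \left(-25 + 5 L\right) = 28 - 5 L$)
$A{\left(W \right)} = 28 - 6 W$ ($A{\left(W \right)} = \left(28 - 5 W\right) - W = 28 - 6 W$)
$A{\left(U{\left(\left(-1\right) 5,6 \right)} \right)} - 6440 = \left(28 - 6 \left(\left(-1\right) 5\right)\right) - 6440 = \left(28 - -30\right) - 6440 = \left(28 + 30\right) - 6440 = 58 - 6440 = -6382$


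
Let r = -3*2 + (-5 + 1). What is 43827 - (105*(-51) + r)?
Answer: 49192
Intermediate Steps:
r = -10 (r = -6 - 4 = -10)
43827 - (105*(-51) + r) = 43827 - (105*(-51) - 10) = 43827 - (-5355 - 10) = 43827 - 1*(-5365) = 43827 + 5365 = 49192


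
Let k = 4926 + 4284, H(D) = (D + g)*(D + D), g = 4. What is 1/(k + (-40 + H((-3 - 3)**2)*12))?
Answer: 1/43730 ≈ 2.2868e-5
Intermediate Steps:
H(D) = 2*D*(4 + D) (H(D) = (D + 4)*(D + D) = (4 + D)*(2*D) = 2*D*(4 + D))
k = 9210
1/(k + (-40 + H((-3 - 3)**2)*12)) = 1/(9210 + (-40 + (2*(-3 - 3)**2*(4 + (-3 - 3)**2))*12)) = 1/(9210 + (-40 + (2*(-6)**2*(4 + (-6)**2))*12)) = 1/(9210 + (-40 + (2*36*(4 + 36))*12)) = 1/(9210 + (-40 + (2*36*40)*12)) = 1/(9210 + (-40 + 2880*12)) = 1/(9210 + (-40 + 34560)) = 1/(9210 + 34520) = 1/43730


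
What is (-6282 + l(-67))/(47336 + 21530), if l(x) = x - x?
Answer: -3141/34433 ≈ -0.091221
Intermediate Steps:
l(x) = 0
(-6282 + l(-67))/(47336 + 21530) = (-6282 + 0)/(47336 + 21530) = -6282/68866 = -6282*1/68866 = -3141/34433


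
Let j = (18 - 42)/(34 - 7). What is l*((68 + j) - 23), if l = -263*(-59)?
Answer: 6160249/9 ≈ 6.8447e+5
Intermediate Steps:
l = 15517
j = -8/9 (j = -24/27 = -24*1/27 = -8/9 ≈ -0.88889)
l*((68 + j) - 23) = 15517*((68 - 8/9) - 23) = 15517*(604/9 - 23) = 15517*(397/9) = 6160249/9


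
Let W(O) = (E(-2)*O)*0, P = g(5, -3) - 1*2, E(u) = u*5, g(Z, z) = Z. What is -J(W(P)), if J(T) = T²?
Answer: 0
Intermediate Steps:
E(u) = 5*u
P = 3 (P = 5 - 1*2 = 5 - 2 = 3)
W(O) = 0 (W(O) = ((5*(-2))*O)*0 = -10*O*0 = 0)
-J(W(P)) = -1*0² = -1*0 = 0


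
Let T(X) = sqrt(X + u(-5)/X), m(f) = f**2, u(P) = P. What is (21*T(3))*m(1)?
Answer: 14*sqrt(3) ≈ 24.249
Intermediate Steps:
T(X) = sqrt(X - 5/X)
(21*T(3))*m(1) = (21*sqrt(3 - 5/3))*1**2 = (21*sqrt(3 - 5*1/3))*1 = (21*sqrt(3 - 5/3))*1 = (21*sqrt(4/3))*1 = (21*(2*sqrt(3)/3))*1 = (14*sqrt(3))*1 = 14*sqrt(3)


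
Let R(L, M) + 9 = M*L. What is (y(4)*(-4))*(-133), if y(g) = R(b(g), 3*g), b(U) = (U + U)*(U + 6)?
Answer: 505932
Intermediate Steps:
b(U) = 2*U*(6 + U) (b(U) = (2*U)*(6 + U) = 2*U*(6 + U))
R(L, M) = -9 + L*M (R(L, M) = -9 + M*L = -9 + L*M)
y(g) = -9 + 6*g**2*(6 + g) (y(g) = -9 + (2*g*(6 + g))*(3*g) = -9 + 6*g**2*(6 + g))
(y(4)*(-4))*(-133) = ((-9 + 6*4**2*(6 + 4))*(-4))*(-133) = ((-9 + 6*16*10)*(-4))*(-133) = ((-9 + 960)*(-4))*(-133) = (951*(-4))*(-133) = -3804*(-133) = 505932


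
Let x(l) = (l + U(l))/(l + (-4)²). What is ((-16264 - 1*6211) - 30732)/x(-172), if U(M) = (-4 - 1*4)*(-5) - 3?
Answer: -2766764/45 ≈ -61484.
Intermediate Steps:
U(M) = 37 (U(M) = (-4 - 4)*(-5) - 3 = -8*(-5) - 3 = 40 - 3 = 37)
x(l) = (37 + l)/(16 + l) (x(l) = (l + 37)/(l + (-4)²) = (37 + l)/(l + 16) = (37 + l)/(16 + l))
((-16264 - 1*6211) - 30732)/x(-172) = ((-16264 - 1*6211) - 30732)/(((37 - 172)/(16 - 172))) = ((-16264 - 6211) - 30732)/((-135/(-156))) = (-22475 - 30732)/((-1/156*(-135))) = -53207/45/52 = -53207*52/45 = -2766764/45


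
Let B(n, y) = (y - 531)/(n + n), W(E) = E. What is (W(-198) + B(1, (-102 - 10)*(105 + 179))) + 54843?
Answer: 76951/2 ≈ 38476.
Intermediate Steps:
B(n, y) = (-531 + y)/(2*n) (B(n, y) = (-531 + y)/((2*n)) = (-531 + y)*(1/(2*n)) = (-531 + y)/(2*n))
(W(-198) + B(1, (-102 - 10)*(105 + 179))) + 54843 = (-198 + (1/2)*(-531 + (-102 - 10)*(105 + 179))/1) + 54843 = (-198 + (1/2)*1*(-531 - 112*284)) + 54843 = (-198 + (1/2)*1*(-531 - 31808)) + 54843 = (-198 + (1/2)*1*(-32339)) + 54843 = (-198 - 32339/2) + 54843 = -32735/2 + 54843 = 76951/2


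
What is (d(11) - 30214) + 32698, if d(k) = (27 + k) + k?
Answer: 2533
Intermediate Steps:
d(k) = 27 + 2*k
(d(11) - 30214) + 32698 = ((27 + 2*11) - 30214) + 32698 = ((27 + 22) - 30214) + 32698 = (49 - 30214) + 32698 = -30165 + 32698 = 2533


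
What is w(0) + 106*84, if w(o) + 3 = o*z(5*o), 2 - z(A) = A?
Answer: 8901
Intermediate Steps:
z(A) = 2 - A
w(o) = -3 + o*(2 - 5*o)
w(0) + 106*84 = (-3 - 1*0*(-2 + 5*0)) + 106*84 = (-3 - 1*0*(-2 + 0)) + 8904 = (-3 - 1*0*(-2)) + 8904 = (-3 + 0) + 8904 = -3 + 8904 = 8901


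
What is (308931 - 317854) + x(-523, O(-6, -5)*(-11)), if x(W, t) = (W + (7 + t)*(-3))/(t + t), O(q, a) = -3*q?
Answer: -1766779/198 ≈ -8923.1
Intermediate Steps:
x(W, t) = (-21 + W - 3*t)/(2*t) (x(W, t) = (W + (-21 - 3*t))/((2*t)) = (-21 + W - 3*t)*(1/(2*t)) = (-21 + W - 3*t)/(2*t))
(308931 - 317854) + x(-523, O(-6, -5)*(-11)) = (308931 - 317854) + (-21 - 523 - 3*(-3*(-6))*(-11))/(2*((-3*(-6)*(-11)))) = -8923 + (-21 - 523 - 54*(-11))/(2*((18*(-11)))) = -8923 + (½)*(-21 - 523 - 3*(-198))/(-198) = -8923 + (½)*(-1/198)*(-21 - 523 + 594) = -8923 + (½)*(-1/198)*50 = -8923 - 25/198 = -1766779/198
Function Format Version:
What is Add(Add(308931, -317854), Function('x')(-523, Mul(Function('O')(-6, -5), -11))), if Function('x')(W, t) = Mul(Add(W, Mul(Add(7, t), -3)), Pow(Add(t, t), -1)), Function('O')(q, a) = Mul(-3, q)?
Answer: Rational(-1766779, 198) ≈ -8923.1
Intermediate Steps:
Function('x')(W, t) = Mul(Rational(1, 2), Pow(t, -1), Add(-21, W, Mul(-3, t))) (Function('x')(W, t) = Mul(Add(W, Add(-21, Mul(-3, t))), Pow(Mul(2, t), -1)) = Mul(Add(-21, W, Mul(-3, t)), Mul(Rational(1, 2), Pow(t, -1))) = Mul(Rational(1, 2), Pow(t, -1), Add(-21, W, Mul(-3, t))))
Add(Add(308931, -317854), Function('x')(-523, Mul(Function('O')(-6, -5), -11))) = Add(Add(308931, -317854), Mul(Rational(1, 2), Pow(Mul(Mul(-3, -6), -11), -1), Add(-21, -523, Mul(-3, Mul(Mul(-3, -6), -11))))) = Add(-8923, Mul(Rational(1, 2), Pow(Mul(18, -11), -1), Add(-21, -523, Mul(-3, Mul(18, -11))))) = Add(-8923, Mul(Rational(1, 2), Pow(-198, -1), Add(-21, -523, Mul(-3, -198)))) = Add(-8923, Mul(Rational(1, 2), Rational(-1, 198), Add(-21, -523, 594))) = Add(-8923, Mul(Rational(1, 2), Rational(-1, 198), 50)) = Add(-8923, Rational(-25, 198)) = Rational(-1766779, 198)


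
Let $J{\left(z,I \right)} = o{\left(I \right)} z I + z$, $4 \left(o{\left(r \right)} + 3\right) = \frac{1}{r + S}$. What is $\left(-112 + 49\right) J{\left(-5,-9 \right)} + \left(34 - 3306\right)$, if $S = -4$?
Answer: $\frac{291331}{52} \approx 5602.5$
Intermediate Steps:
$o{\left(r \right)} = -3 + \frac{1}{4 \left(-4 + r\right)}$ ($o{\left(r \right)} = -3 + \frac{1}{4 \left(r - 4\right)} = -3 + \frac{1}{4 \left(-4 + r\right)}$)
$J{\left(z,I \right)} = z + \frac{I z \left(49 - 12 I\right)}{4 \left(-4 + I\right)}$ ($J{\left(z,I \right)} = \frac{49 - 12 I}{4 \left(-4 + I\right)} z I + z = \frac{z \left(49 - 12 I\right)}{4 \left(-4 + I\right)} I + z = \frac{I z \left(49 - 12 I\right)}{4 \left(-4 + I\right)} + z = z + \frac{I z \left(49 - 12 I\right)}{4 \left(-4 + I\right)}$)
$\left(-112 + 49\right) J{\left(-5,-9 \right)} + \left(34 - 3306\right) = \left(-112 + 49\right) \frac{1}{4} \left(-5\right) \frac{1}{-4 - 9} \left(-16 - 12 \left(-9\right)^{2} + 53 \left(-9\right)\right) + \left(34 - 3306\right) = - 63 \cdot \frac{1}{4} \left(-5\right) \frac{1}{-13} \left(-16 - 972 - 477\right) + \left(34 - 3306\right) = - 63 \cdot \frac{1}{4} \left(-5\right) \left(- \frac{1}{13}\right) \left(-16 - 972 - 477\right) - 3272 = - 63 \cdot \frac{1}{4} \left(-5\right) \left(- \frac{1}{13}\right) \left(-1465\right) - 3272 = \left(-63\right) \left(- \frac{7325}{52}\right) - 3272 = \frac{461475}{52} - 3272 = \frac{291331}{52}$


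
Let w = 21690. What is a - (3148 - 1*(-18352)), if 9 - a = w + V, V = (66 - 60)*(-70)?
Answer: -42761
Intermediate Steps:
V = -420 (V = 6*(-70) = -420)
a = -21261 (a = 9 - (21690 - 420) = 9 - 1*21270 = 9 - 21270 = -21261)
a - (3148 - 1*(-18352)) = -21261 - (3148 - 1*(-18352)) = -21261 - (3148 + 18352) = -21261 - 1*21500 = -21261 - 21500 = -42761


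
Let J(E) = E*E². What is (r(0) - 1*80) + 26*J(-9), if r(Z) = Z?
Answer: -19034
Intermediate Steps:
J(E) = E³
(r(0) - 1*80) + 26*J(-9) = (0 - 1*80) + 26*(-9)³ = (0 - 80) + 26*(-729) = -80 - 18954 = -19034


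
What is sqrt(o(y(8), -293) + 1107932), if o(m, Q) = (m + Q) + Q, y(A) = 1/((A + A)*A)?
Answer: 3*sqrt(31497842)/16 ≈ 1052.3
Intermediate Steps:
y(A) = 1/(2*A**2) (y(A) = 1/(((2*A))*A) = (1/(2*A))/A = 1/(2*A**2))
o(m, Q) = m + 2*Q (o(m, Q) = (Q + m) + Q = m + 2*Q)
sqrt(o(y(8), -293) + 1107932) = sqrt(((1/2)/8**2 + 2*(-293)) + 1107932) = sqrt(((1/2)*(1/64) - 586) + 1107932) = sqrt((1/128 - 586) + 1107932) = sqrt(-75007/128 + 1107932) = sqrt(141740289/128) = 3*sqrt(31497842)/16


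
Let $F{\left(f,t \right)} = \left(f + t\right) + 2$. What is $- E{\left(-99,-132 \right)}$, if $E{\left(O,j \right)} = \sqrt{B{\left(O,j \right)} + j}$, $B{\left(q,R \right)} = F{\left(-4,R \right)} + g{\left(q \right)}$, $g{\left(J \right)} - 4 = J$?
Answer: $- 19 i \approx - 19.0 i$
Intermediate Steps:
$g{\left(J \right)} = 4 + J$
$F{\left(f,t \right)} = 2 + f + t$
$B{\left(q,R \right)} = 2 + R + q$ ($B{\left(q,R \right)} = \left(2 - 4 + R\right) + \left(4 + q\right) = \left(-2 + R\right) + \left(4 + q\right) = 2 + R + q$)
$E{\left(O,j \right)} = \sqrt{2 + O + 2 j}$ ($E{\left(O,j \right)} = \sqrt{\left(2 + j + O\right) + j} = \sqrt{\left(2 + O + j\right) + j} = \sqrt{2 + O + 2 j}$)
$- E{\left(-99,-132 \right)} = - \sqrt{2 - 99 + 2 \left(-132\right)} = - \sqrt{2 - 99 - 264} = - \sqrt{-361} = - 19 i$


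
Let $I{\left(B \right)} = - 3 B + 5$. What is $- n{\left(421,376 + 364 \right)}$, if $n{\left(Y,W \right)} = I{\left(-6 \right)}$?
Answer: $-23$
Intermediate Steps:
$I{\left(B \right)} = 5 - 3 B$
$n{\left(Y,W \right)} = 23$ ($n{\left(Y,W \right)} = 5 - -18 = 5 + 18 = 23$)
$- n{\left(421,376 + 364 \right)} = \left(-1\right) 23 = -23$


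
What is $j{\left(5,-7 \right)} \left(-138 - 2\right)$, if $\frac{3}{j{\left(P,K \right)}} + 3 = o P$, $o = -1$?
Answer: $\frac{105}{2} \approx 52.5$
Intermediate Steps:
$j{\left(P,K \right)} = \frac{3}{-3 - P}$
$j{\left(5,-7 \right)} \left(-138 - 2\right) = \frac{3}{-3 - 5} \left(-138 - 2\right) = \frac{3}{-3 - 5} \left(-140\right) = \frac{3}{-8} \left(-140\right) = 3 \left(- \frac{1}{8}\right) \left(-140\right) = \left(- \frac{3}{8}\right) \left(-140\right) = \frac{105}{2}$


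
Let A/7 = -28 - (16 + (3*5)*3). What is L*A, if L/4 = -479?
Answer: 1193668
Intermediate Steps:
L = -1916 (L = 4*(-479) = -1916)
A = -623 (A = 7*(-28 - (16 + (3*5)*3)) = 7*(-28 - (16 + 15*3)) = 7*(-28 - (16 + 45)) = 7*(-28 - 1*61) = 7*(-28 - 61) = 7*(-89) = -623)
L*A = -1916*(-623) = 1193668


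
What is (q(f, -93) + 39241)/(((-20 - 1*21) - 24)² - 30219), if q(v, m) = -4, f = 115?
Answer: -957/634 ≈ -1.5095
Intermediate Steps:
(q(f, -93) + 39241)/(((-20 - 1*21) - 24)² - 30219) = (-4 + 39241)/(((-20 - 1*21) - 24)² - 30219) = 39237/(((-20 - 21) - 24)² - 30219) = 39237/((-41 - 24)² - 30219) = 39237/((-65)² - 30219) = 39237/(4225 - 30219) = 39237/(-25994) = 39237*(-1/25994) = -957/634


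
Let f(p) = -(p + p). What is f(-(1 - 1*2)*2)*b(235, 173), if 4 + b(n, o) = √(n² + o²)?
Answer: 16 - 4*√85154 ≈ -1151.2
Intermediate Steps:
b(n, o) = -4 + √(n² + o²)
f(p) = -2*p
f(-(1 - 1*2)*2)*b(235, 173) = (-2*(-(1 - 1*2))*2)*(-4 + √(235² + 173²)) = (-2*(-(1 - 2))*2)*(-4 + √(55225 + 29929)) = (-2*(-1*(-1))*2)*(-4 + √85154) = (-2*2)*(-4 + √85154) = -4*(-4 + √85154) = 16 - 4*√85154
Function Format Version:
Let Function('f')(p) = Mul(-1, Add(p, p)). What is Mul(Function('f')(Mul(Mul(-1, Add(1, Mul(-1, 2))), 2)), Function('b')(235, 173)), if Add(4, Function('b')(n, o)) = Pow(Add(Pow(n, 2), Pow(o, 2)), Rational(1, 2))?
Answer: Add(16, Mul(-4, Pow(85154, Rational(1, 2)))) ≈ -1151.2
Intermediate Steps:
Function('b')(n, o) = Add(-4, Pow(Add(Pow(n, 2), Pow(o, 2)), Rational(1, 2)))
Function('f')(p) = Mul(-2, p) (Function('f')(p) = Mul(-1, Mul(2, p)) = Mul(-2, p))
Mul(Function('f')(Mul(Mul(-1, Add(1, Mul(-1, 2))), 2)), Function('b')(235, 173)) = Mul(Mul(-2, Mul(Mul(-1, Add(1, Mul(-1, 2))), 2)), Add(-4, Pow(Add(Pow(235, 2), Pow(173, 2)), Rational(1, 2)))) = Mul(Mul(-2, Mul(Mul(-1, Add(1, -2)), 2)), Add(-4, Pow(Add(55225, 29929), Rational(1, 2)))) = Mul(Mul(-2, Mul(Mul(-1, -1), 2)), Add(-4, Pow(85154, Rational(1, 2)))) = Mul(Mul(-2, Mul(1, 2)), Add(-4, Pow(85154, Rational(1, 2)))) = Mul(Mul(-2, 2), Add(-4, Pow(85154, Rational(1, 2)))) = Mul(-4, Add(-4, Pow(85154, Rational(1, 2)))) = Add(16, Mul(-4, Pow(85154, Rational(1, 2))))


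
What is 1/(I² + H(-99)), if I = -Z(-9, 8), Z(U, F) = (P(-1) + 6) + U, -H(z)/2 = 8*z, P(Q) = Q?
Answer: 1/1600 ≈ 0.00062500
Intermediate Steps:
H(z) = -16*z
Z(U, F) = 5 + U (Z(U, F) = (-1 + 6) + U = 5 + U)
I = 4 (I = -(5 - 9) = -1*(-4) = 4)
1/(I² + H(-99)) = 1/(4² - 16*(-99)) = 1/(16 + 1584) = 1/1600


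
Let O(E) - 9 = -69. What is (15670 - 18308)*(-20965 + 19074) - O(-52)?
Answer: 4988518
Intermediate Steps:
O(E) = -60 (O(E) = 9 - 69 = -60)
(15670 - 18308)*(-20965 + 19074) - O(-52) = (15670 - 18308)*(-20965 + 19074) - 1*(-60) = -2638*(-1891) + 60 = 4988458 + 60 = 4988518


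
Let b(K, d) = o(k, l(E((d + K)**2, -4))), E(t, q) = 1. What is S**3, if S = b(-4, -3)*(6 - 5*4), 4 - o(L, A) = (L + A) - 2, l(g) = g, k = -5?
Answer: -2744000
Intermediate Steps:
o(L, A) = 6 - A - L (o(L, A) = 4 - ((L + A) - 2) = 4 - ((A + L) - 2) = 4 - (-2 + A + L) = 4 + (2 - A - L) = 6 - A - L)
b(K, d) = 10 (b(K, d) = 6 - 1*1 - 1*(-5) = 6 - 1 + 5 = 10)
S = -140 (S = 10*(6 - 5*4) = 10*(6 - 20) = 10*(-14) = -140)
S**3 = (-140)**3 = -2744000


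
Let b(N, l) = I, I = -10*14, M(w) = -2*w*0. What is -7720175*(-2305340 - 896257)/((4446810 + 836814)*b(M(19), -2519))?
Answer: -235398943995/7044832 ≈ -33414.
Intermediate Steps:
M(w) = 0
I = -140
b(N, l) = -140
-7720175*(-2305340 - 896257)/((4446810 + 836814)*b(M(19), -2519)) = -7720175*(-(-2305340 - 896257)/(140*(4446810 + 836814))) = -7720175/((-140/((-3201597/5283624)))) = -7720175/((-140/((-3201597*1/5283624)))) = -7720175/((-140/(-1067199/1761208))) = -7720175/((-140*(-1761208/1067199))) = -7720175/35224160/152457 = -7720175*152457/35224160 = -235398943995/7044832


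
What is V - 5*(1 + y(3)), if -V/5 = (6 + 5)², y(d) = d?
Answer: -625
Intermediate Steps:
V = -605 (V = -5*(6 + 5)² = -5*11² = -5*121 = -605)
V - 5*(1 + y(3)) = -605 - 5*(1 + 3) = -605 - 5*4 = -605 - 1*20 = -605 - 20 = -625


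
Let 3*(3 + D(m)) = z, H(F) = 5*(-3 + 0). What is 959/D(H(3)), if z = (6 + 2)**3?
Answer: 2877/503 ≈ 5.7197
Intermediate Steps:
H(F) = -15 (H(F) = 5*(-3) = -15)
z = 512 (z = 8**3 = 512)
D(m) = 503/3 (D(m) = -3 + (1/3)*512 = -3 + 512/3 = 503/3)
959/D(H(3)) = 959/(503/3) = 959*(3/503) = 2877/503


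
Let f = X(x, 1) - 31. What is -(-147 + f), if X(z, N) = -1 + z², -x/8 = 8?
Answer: -3917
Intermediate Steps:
x = -64 (x = -8*8 = -64)
f = 4064 (f = (-1 + (-64)²) - 31 = (-1 + 4096) - 31 = 4095 - 31 = 4064)
-(-147 + f) = -(-147 + 4064) = -1*3917 = -3917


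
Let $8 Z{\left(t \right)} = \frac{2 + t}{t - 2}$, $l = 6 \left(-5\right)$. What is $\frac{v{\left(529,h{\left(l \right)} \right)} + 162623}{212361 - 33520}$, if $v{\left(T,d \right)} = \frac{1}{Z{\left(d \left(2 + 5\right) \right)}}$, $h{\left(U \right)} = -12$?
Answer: $\frac{6667887}{7332481} \approx 0.90936$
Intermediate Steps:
$l = -30$
$Z{\left(t \right)} = \frac{2 + t}{8 \left(-2 + t\right)}$ ($Z{\left(t \right)} = \frac{\left(2 + t\right) \frac{1}{t - 2}}{8} = \frac{\left(2 + t\right) \frac{1}{-2 + t}}{8} = \frac{\frac{1}{-2 + t} \left(2 + t\right)}{8} = \frac{2 + t}{8 \left(-2 + t\right)}$)
$v{\left(T,d \right)} = \frac{8 \left(-2 + 7 d\right)}{2 + 7 d}$ ($v{\left(T,d \right)} = \frac{1}{\frac{1}{8} \frac{1}{-2 + d \left(2 + 5\right)} \left(2 + d \left(2 + 5\right)\right)} = \frac{1}{\frac{1}{8} \frac{1}{-2 + d 7} \left(2 + d 7\right)} = \frac{1}{\frac{1}{8} \frac{1}{-2 + 7 d} \left(2 + 7 d\right)} = \frac{8 \left(-2 + 7 d\right)}{2 + 7 d}$)
$\frac{v{\left(529,h{\left(l \right)} \right)} + 162623}{212361 - 33520} = \frac{\frac{8 \left(-2 + 7 \left(-12\right)\right)}{2 + 7 \left(-12\right)} + 162623}{212361 - 33520} = \frac{\frac{8 \left(-2 - 84\right)}{2 - 84} + 162623}{178841} = \left(8 \frac{1}{-82} \left(-86\right) + 162623\right) \frac{1}{178841} = \left(8 \left(- \frac{1}{82}\right) \left(-86\right) + 162623\right) \frac{1}{178841} = \left(\frac{344}{41} + 162623\right) \frac{1}{178841} = \frac{6667887}{41} \cdot \frac{1}{178841} = \frac{6667887}{7332481}$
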